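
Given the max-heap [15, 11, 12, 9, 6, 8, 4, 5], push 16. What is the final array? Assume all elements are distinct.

append 16 at index 8 → [15, 11, 12, 9, 6, 8, 4, 5, 16]
16 > parent 9 at index 3, swap → [15, 11, 12, 16, 6, 8, 4, 5, 9]
16 > parent 11 at index 1, swap → [15, 16, 12, 11, 6, 8, 4, 5, 9]
16 > parent 15 at index 0, swap → [16, 15, 12, 11, 6, 8, 4, 5, 9]

[16, 15, 12, 11, 6, 8, 4, 5, 9]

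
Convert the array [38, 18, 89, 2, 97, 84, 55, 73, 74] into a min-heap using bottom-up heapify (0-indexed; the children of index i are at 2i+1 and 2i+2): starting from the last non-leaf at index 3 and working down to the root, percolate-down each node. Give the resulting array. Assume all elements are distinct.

[2, 18, 55, 38, 97, 84, 89, 73, 74]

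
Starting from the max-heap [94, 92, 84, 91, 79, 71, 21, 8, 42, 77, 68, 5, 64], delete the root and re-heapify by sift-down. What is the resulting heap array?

[92, 91, 84, 64, 79, 71, 21, 8, 42, 77, 68, 5]

remove root 94; move last element 64 to root → [64, 92, 84, 91, 79, 71, 21, 8, 42, 77, 68, 5]
64 vs larger child 92 at index 1, swap → [92, 64, 84, 91, 79, 71, 21, 8, 42, 77, 68, 5]
64 vs larger child 91 at index 3, swap → [92, 91, 84, 64, 79, 71, 21, 8, 42, 77, 68, 5]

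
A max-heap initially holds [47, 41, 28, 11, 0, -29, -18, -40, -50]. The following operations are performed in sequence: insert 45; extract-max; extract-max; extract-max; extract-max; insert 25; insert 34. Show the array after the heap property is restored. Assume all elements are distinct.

insert 45:
  append 45 at index 9 → [47, 41, 28, 11, 0, -29, -18, -40, -50, 45]
  45 > parent 0 at index 4, swap → [47, 41, 28, 11, 45, -29, -18, -40, -50, 0]
  45 > parent 41 at index 1, swap → [47, 45, 28, 11, 41, -29, -18, -40, -50, 0]
extract-max → returns 47:
  remove root 47; move last element 0 to root → [0, 45, 28, 11, 41, -29, -18, -40, -50]
  0 vs larger child 45 at index 1, swap → [45, 0, 28, 11, 41, -29, -18, -40, -50]
  0 vs larger child 41 at index 4, swap → [45, 41, 28, 11, 0, -29, -18, -40, -50]
extract-max → returns 45:
  remove root 45; move last element -50 to root → [-50, 41, 28, 11, 0, -29, -18, -40]
  -50 vs larger child 41 at index 1, swap → [41, -50, 28, 11, 0, -29, -18, -40]
  -50 vs larger child 11 at index 3, swap → [41, 11, 28, -50, 0, -29, -18, -40]
  -50 vs only child -40 at index 7, swap → [41, 11, 28, -40, 0, -29, -18, -50]
extract-max → returns 41:
  remove root 41; move last element -50 to root → [-50, 11, 28, -40, 0, -29, -18]
  -50 vs larger child 28 at index 2, swap → [28, 11, -50, -40, 0, -29, -18]
  -50 vs larger child -18 at index 6, swap → [28, 11, -18, -40, 0, -29, -50]
extract-max → returns 28:
  remove root 28; move last element -50 to root → [-50, 11, -18, -40, 0, -29]
  -50 vs larger child 11 at index 1, swap → [11, -50, -18, -40, 0, -29]
  -50 vs larger child 0 at index 4, swap → [11, 0, -18, -40, -50, -29]
insert 25:
  append 25 at index 6 → [11, 0, -18, -40, -50, -29, 25]
  25 > parent -18 at index 2, swap → [11, 0, 25, -40, -50, -29, -18]
  25 > parent 11 at index 0, swap → [25, 0, 11, -40, -50, -29, -18]
insert 34:
  append 34 at index 7 → [25, 0, 11, -40, -50, -29, -18, 34]
  34 > parent -40 at index 3, swap → [25, 0, 11, 34, -50, -29, -18, -40]
  34 > parent 0 at index 1, swap → [25, 34, 11, 0, -50, -29, -18, -40]
  34 > parent 25 at index 0, swap → [34, 25, 11, 0, -50, -29, -18, -40]

[34, 25, 11, 0, -50, -29, -18, -40]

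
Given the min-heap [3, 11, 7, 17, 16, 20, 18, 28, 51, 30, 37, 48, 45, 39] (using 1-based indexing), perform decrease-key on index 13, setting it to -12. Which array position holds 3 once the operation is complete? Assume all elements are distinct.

set index 13 from 45 to -12 → [3, 11, 7, 17, 16, 20, 18, 28, 51, 30, 37, 48, -12, 39]
-12 < parent 20 at index 6, swap → [3, 11, 7, 17, 16, -12, 18, 28, 51, 30, 37, 48, 20, 39]
-12 < parent 7 at index 3, swap → [3, 11, -12, 17, 16, 7, 18, 28, 51, 30, 37, 48, 20, 39]
-12 < parent 3 at index 1, swap → [-12, 11, 3, 17, 16, 7, 18, 28, 51, 30, 37, 48, 20, 39]
resulting array: [-12, 11, 3, 17, 16, 7, 18, 28, 51, 30, 37, 48, 20, 39]

3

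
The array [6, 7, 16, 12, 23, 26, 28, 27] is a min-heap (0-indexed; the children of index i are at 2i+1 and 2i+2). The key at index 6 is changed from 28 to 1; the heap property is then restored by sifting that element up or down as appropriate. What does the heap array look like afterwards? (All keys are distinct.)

set index 6 from 28 to 1 → [6, 7, 16, 12, 23, 26, 1, 27]
1 < parent 16 at index 2, swap → [6, 7, 1, 12, 23, 26, 16, 27]
1 < parent 6 at index 0, swap → [1, 7, 6, 12, 23, 26, 16, 27]

[1, 7, 6, 12, 23, 26, 16, 27]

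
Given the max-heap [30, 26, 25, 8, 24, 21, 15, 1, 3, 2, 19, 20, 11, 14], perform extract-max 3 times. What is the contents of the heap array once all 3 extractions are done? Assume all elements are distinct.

[24, 19, 21, 8, 14, 20, 15, 1, 3, 2, 11]

extract-max #1 returns 30:
  remove root 30; move last element 14 to root → [14, 26, 25, 8, 24, 21, 15, 1, 3, 2, 19, 20, 11]
  14 vs larger child 26 at index 1, swap → [26, 14, 25, 8, 24, 21, 15, 1, 3, 2, 19, 20, 11]
  14 vs larger child 24 at index 4, swap → [26, 24, 25, 8, 14, 21, 15, 1, 3, 2, 19, 20, 11]
  14 vs larger child 19 at index 10, swap → [26, 24, 25, 8, 19, 21, 15, 1, 3, 2, 14, 20, 11]
extract-max #2 returns 26:
  remove root 26; move last element 11 to root → [11, 24, 25, 8, 19, 21, 15, 1, 3, 2, 14, 20]
  11 vs larger child 25 at index 2, swap → [25, 24, 11, 8, 19, 21, 15, 1, 3, 2, 14, 20]
  11 vs larger child 21 at index 5, swap → [25, 24, 21, 8, 19, 11, 15, 1, 3, 2, 14, 20]
  11 vs only child 20 at index 11, swap → [25, 24, 21, 8, 19, 20, 15, 1, 3, 2, 14, 11]
extract-max #3 returns 25:
  remove root 25; move last element 11 to root → [11, 24, 21, 8, 19, 20, 15, 1, 3, 2, 14]
  11 vs larger child 24 at index 1, swap → [24, 11, 21, 8, 19, 20, 15, 1, 3, 2, 14]
  11 vs larger child 19 at index 4, swap → [24, 19, 21, 8, 11, 20, 15, 1, 3, 2, 14]
  11 vs larger child 14 at index 10, swap → [24, 19, 21, 8, 14, 20, 15, 1, 3, 2, 11]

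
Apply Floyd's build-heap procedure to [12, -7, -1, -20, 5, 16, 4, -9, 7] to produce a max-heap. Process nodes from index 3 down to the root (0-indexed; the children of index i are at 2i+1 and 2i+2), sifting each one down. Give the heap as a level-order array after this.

[16, 7, 12, -7, 5, -1, 4, -9, -20]

sift down from index 3:
  -20 vs larger child 7 at index 8, swap → [12, -7, -1, 7, 5, 16, 4, -9, -20]
sift down from index 2:
  -1 vs larger child 16 at index 5, swap → [12, -7, 16, 7, 5, -1, 4, -9, -20]
sift down from index 1:
  -7 vs larger child 7 at index 3, swap → [12, 7, 16, -7, 5, -1, 4, -9, -20]
sift down from index 0:
  12 vs larger child 16 at index 2, swap → [16, 7, 12, -7, 5, -1, 4, -9, -20]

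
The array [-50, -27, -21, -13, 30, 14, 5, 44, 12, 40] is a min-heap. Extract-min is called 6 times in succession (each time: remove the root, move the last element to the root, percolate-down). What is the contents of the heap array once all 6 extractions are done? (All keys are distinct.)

extract-min #1 returns -50:
  remove root -50; move last element 40 to root → [40, -27, -21, -13, 30, 14, 5, 44, 12]
  40 vs smaller child -27 at index 1, swap → [-27, 40, -21, -13, 30, 14, 5, 44, 12]
  40 vs smaller child -13 at index 3, swap → [-27, -13, -21, 40, 30, 14, 5, 44, 12]
  40 vs smaller child 12 at index 8, swap → [-27, -13, -21, 12, 30, 14, 5, 44, 40]
extract-min #2 returns -27:
  remove root -27; move last element 40 to root → [40, -13, -21, 12, 30, 14, 5, 44]
  40 vs smaller child -21 at index 2, swap → [-21, -13, 40, 12, 30, 14, 5, 44]
  40 vs smaller child 5 at index 6, swap → [-21, -13, 5, 12, 30, 14, 40, 44]
extract-min #3 returns -21:
  remove root -21; move last element 44 to root → [44, -13, 5, 12, 30, 14, 40]
  44 vs smaller child -13 at index 1, swap → [-13, 44, 5, 12, 30, 14, 40]
  44 vs smaller child 12 at index 3, swap → [-13, 12, 5, 44, 30, 14, 40]
extract-min #4 returns -13:
  remove root -13; move last element 40 to root → [40, 12, 5, 44, 30, 14]
  40 vs smaller child 5 at index 2, swap → [5, 12, 40, 44, 30, 14]
  40 vs only child 14 at index 5, swap → [5, 12, 14, 44, 30, 40]
extract-min #5 returns 5:
  remove root 5; move last element 40 to root → [40, 12, 14, 44, 30]
  40 vs smaller child 12 at index 1, swap → [12, 40, 14, 44, 30]
  40 vs smaller child 30 at index 4, swap → [12, 30, 14, 44, 40]
extract-min #6 returns 12:
  remove root 12; move last element 40 to root → [40, 30, 14, 44]
  40 vs smaller child 14 at index 2, swap → [14, 30, 40, 44]

[14, 30, 40, 44]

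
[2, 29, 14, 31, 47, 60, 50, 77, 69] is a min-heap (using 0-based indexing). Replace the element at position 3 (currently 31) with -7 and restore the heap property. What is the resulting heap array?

set index 3 from 31 to -7 → [2, 29, 14, -7, 47, 60, 50, 77, 69]
-7 < parent 29 at index 1, swap → [2, -7, 14, 29, 47, 60, 50, 77, 69]
-7 < parent 2 at index 0, swap → [-7, 2, 14, 29, 47, 60, 50, 77, 69]

[-7, 2, 14, 29, 47, 60, 50, 77, 69]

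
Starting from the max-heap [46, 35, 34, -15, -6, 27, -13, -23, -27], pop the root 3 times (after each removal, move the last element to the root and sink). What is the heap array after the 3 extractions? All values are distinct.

[27, -6, -13, -15, -27, -23]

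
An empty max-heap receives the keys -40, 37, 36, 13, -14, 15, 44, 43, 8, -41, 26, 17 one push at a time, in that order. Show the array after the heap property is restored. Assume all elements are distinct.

Insert -40:
  append -40 at index 0 → [-40] (no swap needed)
Insert 37:
  append 37 at index 1 → [-40, 37]
  37 > parent -40 at index 0, swap → [37, -40]
Insert 36:
  append 36 at index 2 → [37, -40, 36] (no swap needed)
Insert 13:
  append 13 at index 3 → [37, -40, 36, 13]
  13 > parent -40 at index 1, swap → [37, 13, 36, -40]
Insert -14:
  append -14 at index 4 → [37, 13, 36, -40, -14] (no swap needed)
Insert 15:
  append 15 at index 5 → [37, 13, 36, -40, -14, 15] (no swap needed)
Insert 44:
  append 44 at index 6 → [37, 13, 36, -40, -14, 15, 44]
  44 > parent 36 at index 2, swap → [37, 13, 44, -40, -14, 15, 36]
  44 > parent 37 at index 0, swap → [44, 13, 37, -40, -14, 15, 36]
Insert 43:
  append 43 at index 7 → [44, 13, 37, -40, -14, 15, 36, 43]
  43 > parent -40 at index 3, swap → [44, 13, 37, 43, -14, 15, 36, -40]
  43 > parent 13 at index 1, swap → [44, 43, 37, 13, -14, 15, 36, -40]
Insert 8:
  append 8 at index 8 → [44, 43, 37, 13, -14, 15, 36, -40, 8] (no swap needed)
Insert -41:
  append -41 at index 9 → [44, 43, 37, 13, -14, 15, 36, -40, 8, -41] (no swap needed)
Insert 26:
  append 26 at index 10 → [44, 43, 37, 13, -14, 15, 36, -40, 8, -41, 26]
  26 > parent -14 at index 4, swap → [44, 43, 37, 13, 26, 15, 36, -40, 8, -41, -14]
Insert 17:
  append 17 at index 11 → [44, 43, 37, 13, 26, 15, 36, -40, 8, -41, -14, 17]
  17 > parent 15 at index 5, swap → [44, 43, 37, 13, 26, 17, 36, -40, 8, -41, -14, 15]

[44, 43, 37, 13, 26, 17, 36, -40, 8, -41, -14, 15]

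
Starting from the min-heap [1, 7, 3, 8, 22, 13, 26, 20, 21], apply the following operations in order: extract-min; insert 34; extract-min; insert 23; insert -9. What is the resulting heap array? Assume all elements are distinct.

[-9, 7, 13, 20, 8, 21, 26, 34, 23, 22]

extract-min → returns 1:
  remove root 1; move last element 21 to root → [21, 7, 3, 8, 22, 13, 26, 20]
  21 vs smaller child 3 at index 2, swap → [3, 7, 21, 8, 22, 13, 26, 20]
  21 vs smaller child 13 at index 5, swap → [3, 7, 13, 8, 22, 21, 26, 20]
insert 34:
  append 34 at index 8 → [3, 7, 13, 8, 22, 21, 26, 20, 34] (no swap needed)
extract-min → returns 3:
  remove root 3; move last element 34 to root → [34, 7, 13, 8, 22, 21, 26, 20]
  34 vs smaller child 7 at index 1, swap → [7, 34, 13, 8, 22, 21, 26, 20]
  34 vs smaller child 8 at index 3, swap → [7, 8, 13, 34, 22, 21, 26, 20]
  34 vs only child 20 at index 7, swap → [7, 8, 13, 20, 22, 21, 26, 34]
insert 23:
  append 23 at index 8 → [7, 8, 13, 20, 22, 21, 26, 34, 23] (no swap needed)
insert -9:
  append -9 at index 9 → [7, 8, 13, 20, 22, 21, 26, 34, 23, -9]
  -9 < parent 22 at index 4, swap → [7, 8, 13, 20, -9, 21, 26, 34, 23, 22]
  -9 < parent 8 at index 1, swap → [7, -9, 13, 20, 8, 21, 26, 34, 23, 22]
  -9 < parent 7 at index 0, swap → [-9, 7, 13, 20, 8, 21, 26, 34, 23, 22]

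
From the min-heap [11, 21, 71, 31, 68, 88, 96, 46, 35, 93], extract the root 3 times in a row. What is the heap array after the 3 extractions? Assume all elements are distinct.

[35, 46, 71, 93, 68, 88, 96]

extract-min #1 returns 11:
  remove root 11; move last element 93 to root → [93, 21, 71, 31, 68, 88, 96, 46, 35]
  93 vs smaller child 21 at index 1, swap → [21, 93, 71, 31, 68, 88, 96, 46, 35]
  93 vs smaller child 31 at index 3, swap → [21, 31, 71, 93, 68, 88, 96, 46, 35]
  93 vs smaller child 35 at index 8, swap → [21, 31, 71, 35, 68, 88, 96, 46, 93]
extract-min #2 returns 21:
  remove root 21; move last element 93 to root → [93, 31, 71, 35, 68, 88, 96, 46]
  93 vs smaller child 31 at index 1, swap → [31, 93, 71, 35, 68, 88, 96, 46]
  93 vs smaller child 35 at index 3, swap → [31, 35, 71, 93, 68, 88, 96, 46]
  93 vs only child 46 at index 7, swap → [31, 35, 71, 46, 68, 88, 96, 93]
extract-min #3 returns 31:
  remove root 31; move last element 93 to root → [93, 35, 71, 46, 68, 88, 96]
  93 vs smaller child 35 at index 1, swap → [35, 93, 71, 46, 68, 88, 96]
  93 vs smaller child 46 at index 3, swap → [35, 46, 71, 93, 68, 88, 96]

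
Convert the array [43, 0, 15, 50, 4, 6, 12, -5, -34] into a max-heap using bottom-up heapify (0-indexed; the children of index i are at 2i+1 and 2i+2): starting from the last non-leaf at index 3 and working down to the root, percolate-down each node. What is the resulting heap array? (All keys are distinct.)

[50, 43, 15, 0, 4, 6, 12, -5, -34]

sift down from index 3: already satisfies heap property
sift down from index 2: already satisfies heap property
sift down from index 1:
  0 vs larger child 50 at index 3, swap → [43, 50, 15, 0, 4, 6, 12, -5, -34]
sift down from index 0:
  43 vs larger child 50 at index 1, swap → [50, 43, 15, 0, 4, 6, 12, -5, -34]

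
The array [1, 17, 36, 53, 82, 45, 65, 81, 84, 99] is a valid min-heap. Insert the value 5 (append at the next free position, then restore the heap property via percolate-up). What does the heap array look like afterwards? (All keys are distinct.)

[1, 5, 36, 53, 17, 45, 65, 81, 84, 99, 82]

append 5 at index 10 → [1, 17, 36, 53, 82, 45, 65, 81, 84, 99, 5]
5 < parent 82 at index 4, swap → [1, 17, 36, 53, 5, 45, 65, 81, 84, 99, 82]
5 < parent 17 at index 1, swap → [1, 5, 36, 53, 17, 45, 65, 81, 84, 99, 82]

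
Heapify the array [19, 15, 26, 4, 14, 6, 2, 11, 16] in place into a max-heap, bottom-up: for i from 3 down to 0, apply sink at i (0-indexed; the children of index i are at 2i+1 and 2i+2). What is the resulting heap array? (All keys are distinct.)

sift down from index 3:
  4 vs larger child 16 at index 8, swap → [19, 15, 26, 16, 14, 6, 2, 11, 4]
sift down from index 2: already satisfies heap property
sift down from index 1:
  15 vs larger child 16 at index 3, swap → [19, 16, 26, 15, 14, 6, 2, 11, 4]
sift down from index 0:
  19 vs larger child 26 at index 2, swap → [26, 16, 19, 15, 14, 6, 2, 11, 4]

[26, 16, 19, 15, 14, 6, 2, 11, 4]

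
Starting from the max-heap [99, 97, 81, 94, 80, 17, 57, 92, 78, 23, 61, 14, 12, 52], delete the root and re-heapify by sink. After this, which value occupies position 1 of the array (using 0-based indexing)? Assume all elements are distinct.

94

remove root 99; move last element 52 to root → [52, 97, 81, 94, 80, 17, 57, 92, 78, 23, 61, 14, 12]
52 vs larger child 97 at index 1, swap → [97, 52, 81, 94, 80, 17, 57, 92, 78, 23, 61, 14, 12]
52 vs larger child 94 at index 3, swap → [97, 94, 81, 52, 80, 17, 57, 92, 78, 23, 61, 14, 12]
52 vs larger child 92 at index 7, swap → [97, 94, 81, 92, 80, 17, 57, 52, 78, 23, 61, 14, 12]
resulting array: [97, 94, 81, 92, 80, 17, 57, 52, 78, 23, 61, 14, 12]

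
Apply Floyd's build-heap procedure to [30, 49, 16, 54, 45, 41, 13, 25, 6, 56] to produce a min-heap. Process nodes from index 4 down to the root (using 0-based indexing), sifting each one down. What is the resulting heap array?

[6, 25, 13, 30, 45, 41, 16, 49, 54, 56]

sift down from index 4: already satisfies heap property
sift down from index 3:
  54 vs smaller child 6 at index 8, swap → [30, 49, 16, 6, 45, 41, 13, 25, 54, 56]
sift down from index 2:
  16 vs smaller child 13 at index 6, swap → [30, 49, 13, 6, 45, 41, 16, 25, 54, 56]
sift down from index 1:
  49 vs smaller child 6 at index 3, swap → [30, 6, 13, 49, 45, 41, 16, 25, 54, 56]
  49 vs smaller child 25 at index 7, swap → [30, 6, 13, 25, 45, 41, 16, 49, 54, 56]
sift down from index 0:
  30 vs smaller child 6 at index 1, swap → [6, 30, 13, 25, 45, 41, 16, 49, 54, 56]
  30 vs smaller child 25 at index 3, swap → [6, 25, 13, 30, 45, 41, 16, 49, 54, 56]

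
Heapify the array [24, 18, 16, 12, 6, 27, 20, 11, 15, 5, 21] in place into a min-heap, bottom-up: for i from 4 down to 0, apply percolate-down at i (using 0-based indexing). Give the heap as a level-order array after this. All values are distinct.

sift down from index 4:
  6 vs smaller child 5 at index 9, swap → [24, 18, 16, 12, 5, 27, 20, 11, 15, 6, 21]
sift down from index 3:
  12 vs smaller child 11 at index 7, swap → [24, 18, 16, 11, 5, 27, 20, 12, 15, 6, 21]
sift down from index 2: already satisfies heap property
sift down from index 1:
  18 vs smaller child 5 at index 4, swap → [24, 5, 16, 11, 18, 27, 20, 12, 15, 6, 21]
  18 vs smaller child 6 at index 9, swap → [24, 5, 16, 11, 6, 27, 20, 12, 15, 18, 21]
sift down from index 0:
  24 vs smaller child 5 at index 1, swap → [5, 24, 16, 11, 6, 27, 20, 12, 15, 18, 21]
  24 vs smaller child 6 at index 4, swap → [5, 6, 16, 11, 24, 27, 20, 12, 15, 18, 21]
  24 vs smaller child 18 at index 9, swap → [5, 6, 16, 11, 18, 27, 20, 12, 15, 24, 21]

[5, 6, 16, 11, 18, 27, 20, 12, 15, 24, 21]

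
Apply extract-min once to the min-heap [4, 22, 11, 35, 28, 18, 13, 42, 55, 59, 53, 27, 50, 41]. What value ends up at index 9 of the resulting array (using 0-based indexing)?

59

remove root 4; move last element 41 to root → [41, 22, 11, 35, 28, 18, 13, 42, 55, 59, 53, 27, 50]
41 vs smaller child 11 at index 2, swap → [11, 22, 41, 35, 28, 18, 13, 42, 55, 59, 53, 27, 50]
41 vs smaller child 13 at index 6, swap → [11, 22, 13, 35, 28, 18, 41, 42, 55, 59, 53, 27, 50]
resulting array: [11, 22, 13, 35, 28, 18, 41, 42, 55, 59, 53, 27, 50]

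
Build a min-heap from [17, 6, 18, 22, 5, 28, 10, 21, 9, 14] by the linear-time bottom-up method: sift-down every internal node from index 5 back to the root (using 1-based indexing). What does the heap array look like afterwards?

sift down from index 5: already satisfies heap property
sift down from index 4:
  22 vs smaller child 9 at index 9, swap → [17, 6, 18, 9, 5, 28, 10, 21, 22, 14]
sift down from index 3:
  18 vs smaller child 10 at index 7, swap → [17, 6, 10, 9, 5, 28, 18, 21, 22, 14]
sift down from index 2:
  6 vs smaller child 5 at index 5, swap → [17, 5, 10, 9, 6, 28, 18, 21, 22, 14]
sift down from index 1:
  17 vs smaller child 5 at index 2, swap → [5, 17, 10, 9, 6, 28, 18, 21, 22, 14]
  17 vs smaller child 6 at index 5, swap → [5, 6, 10, 9, 17, 28, 18, 21, 22, 14]
  17 vs only child 14 at index 10, swap → [5, 6, 10, 9, 14, 28, 18, 21, 22, 17]

[5, 6, 10, 9, 14, 28, 18, 21, 22, 17]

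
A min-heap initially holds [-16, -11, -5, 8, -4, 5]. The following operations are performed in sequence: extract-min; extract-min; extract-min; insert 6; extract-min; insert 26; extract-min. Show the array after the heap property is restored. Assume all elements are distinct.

extract-min → returns -16:
  remove root -16; move last element 5 to root → [5, -11, -5, 8, -4]
  5 vs smaller child -11 at index 1, swap → [-11, 5, -5, 8, -4]
  5 vs smaller child -4 at index 4, swap → [-11, -4, -5, 8, 5]
extract-min → returns -11:
  remove root -11; move last element 5 to root → [5, -4, -5, 8]
  5 vs smaller child -5 at index 2, swap → [-5, -4, 5, 8]
extract-min → returns -5:
  remove root -5; move last element 8 to root → [8, -4, 5]
  8 vs smaller child -4 at index 1, swap → [-4, 8, 5]
insert 6:
  append 6 at index 3 → [-4, 8, 5, 6]
  6 < parent 8 at index 1, swap → [-4, 6, 5, 8]
extract-min → returns -4:
  remove root -4; move last element 8 to root → [8, 6, 5]
  8 vs smaller child 5 at index 2, swap → [5, 6, 8]
insert 26:
  append 26 at index 3 → [5, 6, 8, 26] (no swap needed)
extract-min → returns 5:
  remove root 5; move last element 26 to root → [26, 6, 8]
  26 vs smaller child 6 at index 1, swap → [6, 26, 8]

[6, 26, 8]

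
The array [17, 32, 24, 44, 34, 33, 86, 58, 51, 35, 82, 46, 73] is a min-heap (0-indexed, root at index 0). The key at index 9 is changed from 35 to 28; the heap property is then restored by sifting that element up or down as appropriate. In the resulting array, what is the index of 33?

5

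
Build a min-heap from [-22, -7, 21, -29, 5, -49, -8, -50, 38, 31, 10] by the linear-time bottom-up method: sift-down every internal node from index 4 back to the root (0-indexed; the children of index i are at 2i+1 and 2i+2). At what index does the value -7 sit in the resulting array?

sift down from index 4: already satisfies heap property
sift down from index 3:
  -29 vs smaller child -50 at index 7, swap → [-22, -7, 21, -50, 5, -49, -8, -29, 38, 31, 10]
sift down from index 2:
  21 vs smaller child -49 at index 5, swap → [-22, -7, -49, -50, 5, 21, -8, -29, 38, 31, 10]
sift down from index 1:
  -7 vs smaller child -50 at index 3, swap → [-22, -50, -49, -7, 5, 21, -8, -29, 38, 31, 10]
  -7 vs smaller child -29 at index 7, swap → [-22, -50, -49, -29, 5, 21, -8, -7, 38, 31, 10]
sift down from index 0:
  -22 vs smaller child -50 at index 1, swap → [-50, -22, -49, -29, 5, 21, -8, -7, 38, 31, 10]
  -22 vs smaller child -29 at index 3, swap → [-50, -29, -49, -22, 5, 21, -8, -7, 38, 31, 10]
resulting array: [-50, -29, -49, -22, 5, 21, -8, -7, 38, 31, 10]

7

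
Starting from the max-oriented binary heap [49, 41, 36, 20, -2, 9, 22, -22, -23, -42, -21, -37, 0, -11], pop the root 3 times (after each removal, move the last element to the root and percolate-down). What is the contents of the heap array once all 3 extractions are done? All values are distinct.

[22, 20, 9, -11, -2, -37, 0, -22, -23, -42, -21]

extract-max #1 returns 49:
  remove root 49; move last element -11 to root → [-11, 41, 36, 20, -2, 9, 22, -22, -23, -42, -21, -37, 0]
  -11 vs larger child 41 at index 1, swap → [41, -11, 36, 20, -2, 9, 22, -22, -23, -42, -21, -37, 0]
  -11 vs larger child 20 at index 3, swap → [41, 20, 36, -11, -2, 9, 22, -22, -23, -42, -21, -37, 0]
extract-max #2 returns 41:
  remove root 41; move last element 0 to root → [0, 20, 36, -11, -2, 9, 22, -22, -23, -42, -21, -37]
  0 vs larger child 36 at index 2, swap → [36, 20, 0, -11, -2, 9, 22, -22, -23, -42, -21, -37]
  0 vs larger child 22 at index 6, swap → [36, 20, 22, -11, -2, 9, 0, -22, -23, -42, -21, -37]
extract-max #3 returns 36:
  remove root 36; move last element -37 to root → [-37, 20, 22, -11, -2, 9, 0, -22, -23, -42, -21]
  -37 vs larger child 22 at index 2, swap → [22, 20, -37, -11, -2, 9, 0, -22, -23, -42, -21]
  -37 vs larger child 9 at index 5, swap → [22, 20, 9, -11, -2, -37, 0, -22, -23, -42, -21]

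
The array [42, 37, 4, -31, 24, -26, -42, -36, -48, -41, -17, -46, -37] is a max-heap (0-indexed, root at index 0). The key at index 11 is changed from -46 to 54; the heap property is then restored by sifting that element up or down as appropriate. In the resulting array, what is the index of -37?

12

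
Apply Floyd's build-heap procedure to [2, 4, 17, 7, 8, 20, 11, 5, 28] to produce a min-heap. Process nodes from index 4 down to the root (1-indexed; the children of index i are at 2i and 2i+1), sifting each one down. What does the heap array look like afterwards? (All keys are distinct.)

sift down from index 4:
  7 vs smaller child 5 at index 8, swap → [2, 4, 17, 5, 8, 20, 11, 7, 28]
sift down from index 3:
  17 vs smaller child 11 at index 7, swap → [2, 4, 11, 5, 8, 20, 17, 7, 28]
sift down from index 2: already satisfies heap property
sift down from index 1: already satisfies heap property

[2, 4, 11, 5, 8, 20, 17, 7, 28]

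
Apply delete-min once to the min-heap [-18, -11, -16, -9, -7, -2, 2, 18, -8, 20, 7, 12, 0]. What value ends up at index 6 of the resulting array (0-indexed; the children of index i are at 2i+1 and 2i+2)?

2

remove root -18; move last element 0 to root → [0, -11, -16, -9, -7, -2, 2, 18, -8, 20, 7, 12]
0 vs smaller child -16 at index 2, swap → [-16, -11, 0, -9, -7, -2, 2, 18, -8, 20, 7, 12]
0 vs smaller child -2 at index 5, swap → [-16, -11, -2, -9, -7, 0, 2, 18, -8, 20, 7, 12]
resulting array: [-16, -11, -2, -9, -7, 0, 2, 18, -8, 20, 7, 12]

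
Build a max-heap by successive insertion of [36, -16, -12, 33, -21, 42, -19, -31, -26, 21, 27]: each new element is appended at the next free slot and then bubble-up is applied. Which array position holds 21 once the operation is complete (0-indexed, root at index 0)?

Insert 36:
  append 36 at index 0 → [36] (no swap needed)
Insert -16:
  append -16 at index 1 → [36, -16] (no swap needed)
Insert -12:
  append -12 at index 2 → [36, -16, -12] (no swap needed)
Insert 33:
  append 33 at index 3 → [36, -16, -12, 33]
  33 > parent -16 at index 1, swap → [36, 33, -12, -16]
Insert -21:
  append -21 at index 4 → [36, 33, -12, -16, -21] (no swap needed)
Insert 42:
  append 42 at index 5 → [36, 33, -12, -16, -21, 42]
  42 > parent -12 at index 2, swap → [36, 33, 42, -16, -21, -12]
  42 > parent 36 at index 0, swap → [42, 33, 36, -16, -21, -12]
Insert -19:
  append -19 at index 6 → [42, 33, 36, -16, -21, -12, -19] (no swap needed)
Insert -31:
  append -31 at index 7 → [42, 33, 36, -16, -21, -12, -19, -31] (no swap needed)
Insert -26:
  append -26 at index 8 → [42, 33, 36, -16, -21, -12, -19, -31, -26] (no swap needed)
Insert 21:
  append 21 at index 9 → [42, 33, 36, -16, -21, -12, -19, -31, -26, 21]
  21 > parent -21 at index 4, swap → [42, 33, 36, -16, 21, -12, -19, -31, -26, -21]
Insert 27:
  append 27 at index 10 → [42, 33, 36, -16, 21, -12, -19, -31, -26, -21, 27]
  27 > parent 21 at index 4, swap → [42, 33, 36, -16, 27, -12, -19, -31, -26, -21, 21]
resulting array: [42, 33, 36, -16, 27, -12, -19, -31, -26, -21, 21]

10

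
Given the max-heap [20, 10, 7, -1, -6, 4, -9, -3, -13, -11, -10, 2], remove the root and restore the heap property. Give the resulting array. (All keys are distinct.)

remove root 20; move last element 2 to root → [2, 10, 7, -1, -6, 4, -9, -3, -13, -11, -10]
2 vs larger child 10 at index 1, swap → [10, 2, 7, -1, -6, 4, -9, -3, -13, -11, -10]

[10, 2, 7, -1, -6, 4, -9, -3, -13, -11, -10]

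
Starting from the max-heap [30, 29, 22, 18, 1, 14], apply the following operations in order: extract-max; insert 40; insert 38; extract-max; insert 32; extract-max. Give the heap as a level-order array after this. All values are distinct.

extract-max → returns 30:
  remove root 30; move last element 14 to root → [14, 29, 22, 18, 1]
  14 vs larger child 29 at index 1, swap → [29, 14, 22, 18, 1]
  14 vs larger child 18 at index 3, swap → [29, 18, 22, 14, 1]
insert 40:
  append 40 at index 5 → [29, 18, 22, 14, 1, 40]
  40 > parent 22 at index 2, swap → [29, 18, 40, 14, 1, 22]
  40 > parent 29 at index 0, swap → [40, 18, 29, 14, 1, 22]
insert 38:
  append 38 at index 6 → [40, 18, 29, 14, 1, 22, 38]
  38 > parent 29 at index 2, swap → [40, 18, 38, 14, 1, 22, 29]
extract-max → returns 40:
  remove root 40; move last element 29 to root → [29, 18, 38, 14, 1, 22]
  29 vs larger child 38 at index 2, swap → [38, 18, 29, 14, 1, 22]
insert 32:
  append 32 at index 6 → [38, 18, 29, 14, 1, 22, 32]
  32 > parent 29 at index 2, swap → [38, 18, 32, 14, 1, 22, 29]
extract-max → returns 38:
  remove root 38; move last element 29 to root → [29, 18, 32, 14, 1, 22]
  29 vs larger child 32 at index 2, swap → [32, 18, 29, 14, 1, 22]

[32, 18, 29, 14, 1, 22]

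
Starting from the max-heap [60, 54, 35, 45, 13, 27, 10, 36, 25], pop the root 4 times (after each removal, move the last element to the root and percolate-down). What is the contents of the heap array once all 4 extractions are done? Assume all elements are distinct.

extract-max #1 returns 60:
  remove root 60; move last element 25 to root → [25, 54, 35, 45, 13, 27, 10, 36]
  25 vs larger child 54 at index 1, swap → [54, 25, 35, 45, 13, 27, 10, 36]
  25 vs larger child 45 at index 3, swap → [54, 45, 35, 25, 13, 27, 10, 36]
  25 vs only child 36 at index 7, swap → [54, 45, 35, 36, 13, 27, 10, 25]
extract-max #2 returns 54:
  remove root 54; move last element 25 to root → [25, 45, 35, 36, 13, 27, 10]
  25 vs larger child 45 at index 1, swap → [45, 25, 35, 36, 13, 27, 10]
  25 vs larger child 36 at index 3, swap → [45, 36, 35, 25, 13, 27, 10]
extract-max #3 returns 45:
  remove root 45; move last element 10 to root → [10, 36, 35, 25, 13, 27]
  10 vs larger child 36 at index 1, swap → [36, 10, 35, 25, 13, 27]
  10 vs larger child 25 at index 3, swap → [36, 25, 35, 10, 13, 27]
extract-max #4 returns 36:
  remove root 36; move last element 27 to root → [27, 25, 35, 10, 13]
  27 vs larger child 35 at index 2, swap → [35, 25, 27, 10, 13]

[35, 25, 27, 10, 13]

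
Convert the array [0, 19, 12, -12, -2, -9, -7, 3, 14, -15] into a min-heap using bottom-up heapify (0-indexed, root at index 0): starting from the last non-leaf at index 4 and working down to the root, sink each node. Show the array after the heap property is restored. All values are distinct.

sift down from index 4:
  -2 vs only child -15 at index 9, swap → [0, 19, 12, -12, -15, -9, -7, 3, 14, -2]
sift down from index 3: already satisfies heap property
sift down from index 2:
  12 vs smaller child -9 at index 5, swap → [0, 19, -9, -12, -15, 12, -7, 3, 14, -2]
sift down from index 1:
  19 vs smaller child -15 at index 4, swap → [0, -15, -9, -12, 19, 12, -7, 3, 14, -2]
  19 vs only child -2 at index 9, swap → [0, -15, -9, -12, -2, 12, -7, 3, 14, 19]
sift down from index 0:
  0 vs smaller child -15 at index 1, swap → [-15, 0, -9, -12, -2, 12, -7, 3, 14, 19]
  0 vs smaller child -12 at index 3, swap → [-15, -12, -9, 0, -2, 12, -7, 3, 14, 19]

[-15, -12, -9, 0, -2, 12, -7, 3, 14, 19]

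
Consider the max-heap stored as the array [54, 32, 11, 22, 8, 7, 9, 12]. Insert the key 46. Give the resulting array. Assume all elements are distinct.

[54, 46, 11, 32, 8, 7, 9, 12, 22]

append 46 at index 8 → [54, 32, 11, 22, 8, 7, 9, 12, 46]
46 > parent 22 at index 3, swap → [54, 32, 11, 46, 8, 7, 9, 12, 22]
46 > parent 32 at index 1, swap → [54, 46, 11, 32, 8, 7, 9, 12, 22]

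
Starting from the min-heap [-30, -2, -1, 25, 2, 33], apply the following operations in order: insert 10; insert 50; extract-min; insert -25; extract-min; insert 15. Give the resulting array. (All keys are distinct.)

insert 10:
  append 10 at index 6 → [-30, -2, -1, 25, 2, 33, 10] (no swap needed)
insert 50:
  append 50 at index 7 → [-30, -2, -1, 25, 2, 33, 10, 50] (no swap needed)
extract-min → returns -30:
  remove root -30; move last element 50 to root → [50, -2, -1, 25, 2, 33, 10]
  50 vs smaller child -2 at index 1, swap → [-2, 50, -1, 25, 2, 33, 10]
  50 vs smaller child 2 at index 4, swap → [-2, 2, -1, 25, 50, 33, 10]
insert -25:
  append -25 at index 7 → [-2, 2, -1, 25, 50, 33, 10, -25]
  -25 < parent 25 at index 3, swap → [-2, 2, -1, -25, 50, 33, 10, 25]
  -25 < parent 2 at index 1, swap → [-2, -25, -1, 2, 50, 33, 10, 25]
  -25 < parent -2 at index 0, swap → [-25, -2, -1, 2, 50, 33, 10, 25]
extract-min → returns -25:
  remove root -25; move last element 25 to root → [25, -2, -1, 2, 50, 33, 10]
  25 vs smaller child -2 at index 1, swap → [-2, 25, -1, 2, 50, 33, 10]
  25 vs smaller child 2 at index 3, swap → [-2, 2, -1, 25, 50, 33, 10]
insert 15:
  append 15 at index 7 → [-2, 2, -1, 25, 50, 33, 10, 15]
  15 < parent 25 at index 3, swap → [-2, 2, -1, 15, 50, 33, 10, 25]

[-2, 2, -1, 15, 50, 33, 10, 25]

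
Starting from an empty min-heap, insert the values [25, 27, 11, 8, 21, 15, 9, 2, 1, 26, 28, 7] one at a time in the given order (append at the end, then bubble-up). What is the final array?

[1, 2, 7, 8, 21, 9, 15, 27, 11, 26, 28, 25]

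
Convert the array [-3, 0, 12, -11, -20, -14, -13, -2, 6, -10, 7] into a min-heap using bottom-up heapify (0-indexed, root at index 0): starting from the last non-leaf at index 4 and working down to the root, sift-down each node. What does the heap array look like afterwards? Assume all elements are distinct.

[-20, -11, -14, -3, -10, 12, -13, -2, 6, 0, 7]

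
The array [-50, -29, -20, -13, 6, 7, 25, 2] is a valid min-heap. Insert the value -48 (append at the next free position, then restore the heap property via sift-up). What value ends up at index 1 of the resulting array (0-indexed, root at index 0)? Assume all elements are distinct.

-48

append -48 at index 8 → [-50, -29, -20, -13, 6, 7, 25, 2, -48]
-48 < parent -13 at index 3, swap → [-50, -29, -20, -48, 6, 7, 25, 2, -13]
-48 < parent -29 at index 1, swap → [-50, -48, -20, -29, 6, 7, 25, 2, -13]
resulting array: [-50, -48, -20, -29, 6, 7, 25, 2, -13]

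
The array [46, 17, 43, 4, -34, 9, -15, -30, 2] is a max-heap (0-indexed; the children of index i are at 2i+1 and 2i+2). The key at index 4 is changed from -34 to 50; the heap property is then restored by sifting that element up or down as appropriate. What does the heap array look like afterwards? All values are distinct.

set index 4 from -34 to 50 → [46, 17, 43, 4, 50, 9, -15, -30, 2]
50 > parent 17 at index 1, swap → [46, 50, 43, 4, 17, 9, -15, -30, 2]
50 > parent 46 at index 0, swap → [50, 46, 43, 4, 17, 9, -15, -30, 2]

[50, 46, 43, 4, 17, 9, -15, -30, 2]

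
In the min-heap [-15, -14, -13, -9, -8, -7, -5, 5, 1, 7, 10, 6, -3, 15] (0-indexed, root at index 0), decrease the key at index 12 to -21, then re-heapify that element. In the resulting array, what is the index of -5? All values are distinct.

6

set index 12 from -3 to -21 → [-15, -14, -13, -9, -8, -7, -5, 5, 1, 7, 10, 6, -21, 15]
-21 < parent -7 at index 5, swap → [-15, -14, -13, -9, -8, -21, -5, 5, 1, 7, 10, 6, -7, 15]
-21 < parent -13 at index 2, swap → [-15, -14, -21, -9, -8, -13, -5, 5, 1, 7, 10, 6, -7, 15]
-21 < parent -15 at index 0, swap → [-21, -14, -15, -9, -8, -13, -5, 5, 1, 7, 10, 6, -7, 15]
resulting array: [-21, -14, -15, -9, -8, -13, -5, 5, 1, 7, 10, 6, -7, 15]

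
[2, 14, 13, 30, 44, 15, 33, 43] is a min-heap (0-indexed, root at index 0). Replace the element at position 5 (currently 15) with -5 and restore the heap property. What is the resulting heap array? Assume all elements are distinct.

[-5, 14, 2, 30, 44, 13, 33, 43]

set index 5 from 15 to -5 → [2, 14, 13, 30, 44, -5, 33, 43]
-5 < parent 13 at index 2, swap → [2, 14, -5, 30, 44, 13, 33, 43]
-5 < parent 2 at index 0, swap → [-5, 14, 2, 30, 44, 13, 33, 43]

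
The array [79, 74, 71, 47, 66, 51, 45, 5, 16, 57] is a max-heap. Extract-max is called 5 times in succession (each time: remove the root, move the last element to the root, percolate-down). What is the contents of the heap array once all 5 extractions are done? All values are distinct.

[51, 47, 16, 45, 5]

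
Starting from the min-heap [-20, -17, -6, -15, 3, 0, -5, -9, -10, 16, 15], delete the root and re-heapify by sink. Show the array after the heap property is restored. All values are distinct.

[-17, -15, -6, -10, 3, 0, -5, -9, 15, 16]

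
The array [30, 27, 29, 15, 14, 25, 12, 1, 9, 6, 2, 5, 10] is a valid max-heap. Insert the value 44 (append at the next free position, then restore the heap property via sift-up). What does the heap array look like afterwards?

append 44 at index 13 → [30, 27, 29, 15, 14, 25, 12, 1, 9, 6, 2, 5, 10, 44]
44 > parent 12 at index 6, swap → [30, 27, 29, 15, 14, 25, 44, 1, 9, 6, 2, 5, 10, 12]
44 > parent 29 at index 2, swap → [30, 27, 44, 15, 14, 25, 29, 1, 9, 6, 2, 5, 10, 12]
44 > parent 30 at index 0, swap → [44, 27, 30, 15, 14, 25, 29, 1, 9, 6, 2, 5, 10, 12]

[44, 27, 30, 15, 14, 25, 29, 1, 9, 6, 2, 5, 10, 12]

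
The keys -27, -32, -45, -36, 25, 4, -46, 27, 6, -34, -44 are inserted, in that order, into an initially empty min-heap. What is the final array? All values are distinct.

[-46, -44, -45, -27, -36, 4, -32, 27, 6, 25, -34]

Insert -27:
  append -27 at index 0 → [-27] (no swap needed)
Insert -32:
  append -32 at index 1 → [-27, -32]
  -32 < parent -27 at index 0, swap → [-32, -27]
Insert -45:
  append -45 at index 2 → [-32, -27, -45]
  -45 < parent -32 at index 0, swap → [-45, -27, -32]
Insert -36:
  append -36 at index 3 → [-45, -27, -32, -36]
  -36 < parent -27 at index 1, swap → [-45, -36, -32, -27]
Insert 25:
  append 25 at index 4 → [-45, -36, -32, -27, 25] (no swap needed)
Insert 4:
  append 4 at index 5 → [-45, -36, -32, -27, 25, 4] (no swap needed)
Insert -46:
  append -46 at index 6 → [-45, -36, -32, -27, 25, 4, -46]
  -46 < parent -32 at index 2, swap → [-45, -36, -46, -27, 25, 4, -32]
  -46 < parent -45 at index 0, swap → [-46, -36, -45, -27, 25, 4, -32]
Insert 27:
  append 27 at index 7 → [-46, -36, -45, -27, 25, 4, -32, 27] (no swap needed)
Insert 6:
  append 6 at index 8 → [-46, -36, -45, -27, 25, 4, -32, 27, 6] (no swap needed)
Insert -34:
  append -34 at index 9 → [-46, -36, -45, -27, 25, 4, -32, 27, 6, -34]
  -34 < parent 25 at index 4, swap → [-46, -36, -45, -27, -34, 4, -32, 27, 6, 25]
Insert -44:
  append -44 at index 10 → [-46, -36, -45, -27, -34, 4, -32, 27, 6, 25, -44]
  -44 < parent -34 at index 4, swap → [-46, -36, -45, -27, -44, 4, -32, 27, 6, 25, -34]
  -44 < parent -36 at index 1, swap → [-46, -44, -45, -27, -36, 4, -32, 27, 6, 25, -34]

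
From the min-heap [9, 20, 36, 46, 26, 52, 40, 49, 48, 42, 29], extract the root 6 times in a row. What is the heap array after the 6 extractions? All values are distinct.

[42, 46, 49, 52, 48]

extract-min #1 returns 9:
  remove root 9; move last element 29 to root → [29, 20, 36, 46, 26, 52, 40, 49, 48, 42]
  29 vs smaller child 20 at index 1, swap → [20, 29, 36, 46, 26, 52, 40, 49, 48, 42]
  29 vs smaller child 26 at index 4, swap → [20, 26, 36, 46, 29, 52, 40, 49, 48, 42]
extract-min #2 returns 20:
  remove root 20; move last element 42 to root → [42, 26, 36, 46, 29, 52, 40, 49, 48]
  42 vs smaller child 26 at index 1, swap → [26, 42, 36, 46, 29, 52, 40, 49, 48]
  42 vs smaller child 29 at index 4, swap → [26, 29, 36, 46, 42, 52, 40, 49, 48]
extract-min #3 returns 26:
  remove root 26; move last element 48 to root → [48, 29, 36, 46, 42, 52, 40, 49]
  48 vs smaller child 29 at index 1, swap → [29, 48, 36, 46, 42, 52, 40, 49]
  48 vs smaller child 42 at index 4, swap → [29, 42, 36, 46, 48, 52, 40, 49]
extract-min #4 returns 29:
  remove root 29; move last element 49 to root → [49, 42, 36, 46, 48, 52, 40]
  49 vs smaller child 36 at index 2, swap → [36, 42, 49, 46, 48, 52, 40]
  49 vs smaller child 40 at index 6, swap → [36, 42, 40, 46, 48, 52, 49]
extract-min #5 returns 36:
  remove root 36; move last element 49 to root → [49, 42, 40, 46, 48, 52]
  49 vs smaller child 40 at index 2, swap → [40, 42, 49, 46, 48, 52]
extract-min #6 returns 40:
  remove root 40; move last element 52 to root → [52, 42, 49, 46, 48]
  52 vs smaller child 42 at index 1, swap → [42, 52, 49, 46, 48]
  52 vs smaller child 46 at index 3, swap → [42, 46, 49, 52, 48]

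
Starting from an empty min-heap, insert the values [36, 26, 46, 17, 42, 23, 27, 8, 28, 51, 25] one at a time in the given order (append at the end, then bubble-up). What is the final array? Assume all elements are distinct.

[8, 17, 23, 26, 25, 46, 27, 36, 28, 51, 42]

Insert 36:
  append 36 at index 0 → [36] (no swap needed)
Insert 26:
  append 26 at index 1 → [36, 26]
  26 < parent 36 at index 0, swap → [26, 36]
Insert 46:
  append 46 at index 2 → [26, 36, 46] (no swap needed)
Insert 17:
  append 17 at index 3 → [26, 36, 46, 17]
  17 < parent 36 at index 1, swap → [26, 17, 46, 36]
  17 < parent 26 at index 0, swap → [17, 26, 46, 36]
Insert 42:
  append 42 at index 4 → [17, 26, 46, 36, 42] (no swap needed)
Insert 23:
  append 23 at index 5 → [17, 26, 46, 36, 42, 23]
  23 < parent 46 at index 2, swap → [17, 26, 23, 36, 42, 46]
Insert 27:
  append 27 at index 6 → [17, 26, 23, 36, 42, 46, 27] (no swap needed)
Insert 8:
  append 8 at index 7 → [17, 26, 23, 36, 42, 46, 27, 8]
  8 < parent 36 at index 3, swap → [17, 26, 23, 8, 42, 46, 27, 36]
  8 < parent 26 at index 1, swap → [17, 8, 23, 26, 42, 46, 27, 36]
  8 < parent 17 at index 0, swap → [8, 17, 23, 26, 42, 46, 27, 36]
Insert 28:
  append 28 at index 8 → [8, 17, 23, 26, 42, 46, 27, 36, 28] (no swap needed)
Insert 51:
  append 51 at index 9 → [8, 17, 23, 26, 42, 46, 27, 36, 28, 51] (no swap needed)
Insert 25:
  append 25 at index 10 → [8, 17, 23, 26, 42, 46, 27, 36, 28, 51, 25]
  25 < parent 42 at index 4, swap → [8, 17, 23, 26, 25, 46, 27, 36, 28, 51, 42]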